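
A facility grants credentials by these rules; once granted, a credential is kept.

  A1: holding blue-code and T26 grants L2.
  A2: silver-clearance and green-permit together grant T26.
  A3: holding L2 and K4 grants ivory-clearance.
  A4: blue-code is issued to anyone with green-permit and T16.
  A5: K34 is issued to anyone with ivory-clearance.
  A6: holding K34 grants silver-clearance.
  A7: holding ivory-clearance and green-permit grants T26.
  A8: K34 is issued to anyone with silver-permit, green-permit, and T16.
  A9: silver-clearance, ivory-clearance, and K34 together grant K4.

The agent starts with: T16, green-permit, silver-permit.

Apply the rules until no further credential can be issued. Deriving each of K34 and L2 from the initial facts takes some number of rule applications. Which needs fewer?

K34

K34: Holding silver-permit, green-permit, and T16 grants K34 (A8). [1 rule application]
L2: Holding silver-permit, green-permit, and T16 grants K34 (A8). Holding green-permit and T16 grants blue-code (A4). Holding K34 grants silver-clearance (A6). Holding silver-clearance and green-permit grants T26 (A2). Holding blue-code and T26 grants L2 (A1). [5 rule applications]
K34 needs fewer.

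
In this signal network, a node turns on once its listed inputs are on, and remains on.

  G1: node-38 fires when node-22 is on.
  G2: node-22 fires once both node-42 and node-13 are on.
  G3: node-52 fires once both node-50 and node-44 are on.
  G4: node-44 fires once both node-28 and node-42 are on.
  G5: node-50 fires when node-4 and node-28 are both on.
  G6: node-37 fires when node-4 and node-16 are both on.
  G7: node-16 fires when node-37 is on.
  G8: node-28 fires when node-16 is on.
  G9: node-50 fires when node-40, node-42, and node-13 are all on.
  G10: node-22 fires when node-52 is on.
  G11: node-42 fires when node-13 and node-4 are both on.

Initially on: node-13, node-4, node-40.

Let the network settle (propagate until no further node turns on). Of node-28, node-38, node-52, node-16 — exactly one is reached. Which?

G11: node-13 and node-4 on → node-42 on.
G2: node-42 and node-13 on → node-22 on.
G1: node-22 on → node-38 on.
node-28 would need node-16 (G8), but node-16 never turns on. node-52 would need node-50 and node-44 (G3), but node-44 never turns on. node-16 would need node-37 (G7), but node-37 never turns on.

node-38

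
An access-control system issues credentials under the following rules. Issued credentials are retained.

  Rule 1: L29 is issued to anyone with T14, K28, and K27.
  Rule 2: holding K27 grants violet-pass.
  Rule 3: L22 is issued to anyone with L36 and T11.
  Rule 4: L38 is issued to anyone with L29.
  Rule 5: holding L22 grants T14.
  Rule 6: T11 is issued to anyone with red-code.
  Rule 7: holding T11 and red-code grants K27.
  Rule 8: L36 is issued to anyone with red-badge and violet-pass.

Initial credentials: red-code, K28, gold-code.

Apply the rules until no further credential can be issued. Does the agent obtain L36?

L36 would need red-badge and violet-pass (Rule 8), but red-badge is never granted.

No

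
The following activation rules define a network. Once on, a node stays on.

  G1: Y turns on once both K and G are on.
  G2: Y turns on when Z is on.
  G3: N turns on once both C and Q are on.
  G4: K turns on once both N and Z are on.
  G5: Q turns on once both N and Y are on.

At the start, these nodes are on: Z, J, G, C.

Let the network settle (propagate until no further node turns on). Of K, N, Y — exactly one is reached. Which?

Y

Z is on, so Y turns on (G2).
N would need C and Q (G3), but Q never turns on. K would need N and Z (G4), but N never turns on.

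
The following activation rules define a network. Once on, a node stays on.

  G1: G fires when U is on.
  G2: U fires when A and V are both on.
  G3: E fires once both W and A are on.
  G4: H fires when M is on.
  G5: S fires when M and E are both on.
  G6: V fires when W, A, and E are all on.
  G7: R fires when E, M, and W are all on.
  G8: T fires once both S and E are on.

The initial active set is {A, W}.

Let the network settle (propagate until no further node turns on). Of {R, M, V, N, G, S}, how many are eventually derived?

2

G3: W and A on → E on.
G6: W, A, and E on → V on.
G2: A and V on → U on.
U is on, so G fires (G1).
R would need E, M, and W (G7), but M never turns on.
No rule produces M, and it is not given.
V: reached.
No rule produces N, and it is not given.
G: reached.
S would need M and E (G5), but M never turns on.
Reached: V and G — 2 of the 6.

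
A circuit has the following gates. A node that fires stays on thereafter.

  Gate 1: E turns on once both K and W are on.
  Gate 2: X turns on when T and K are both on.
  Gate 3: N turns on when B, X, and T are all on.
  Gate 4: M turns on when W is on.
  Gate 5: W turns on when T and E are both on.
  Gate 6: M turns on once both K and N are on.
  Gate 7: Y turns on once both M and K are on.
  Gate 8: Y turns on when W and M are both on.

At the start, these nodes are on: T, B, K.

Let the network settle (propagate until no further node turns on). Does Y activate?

T and K are on, so X turns on (Gate 2).
Gate 3: B, X, and T on → N on.
K and N are on, so M turns on (Gate 6).
M and K are on, so Y turns on (Gate 7).

Yes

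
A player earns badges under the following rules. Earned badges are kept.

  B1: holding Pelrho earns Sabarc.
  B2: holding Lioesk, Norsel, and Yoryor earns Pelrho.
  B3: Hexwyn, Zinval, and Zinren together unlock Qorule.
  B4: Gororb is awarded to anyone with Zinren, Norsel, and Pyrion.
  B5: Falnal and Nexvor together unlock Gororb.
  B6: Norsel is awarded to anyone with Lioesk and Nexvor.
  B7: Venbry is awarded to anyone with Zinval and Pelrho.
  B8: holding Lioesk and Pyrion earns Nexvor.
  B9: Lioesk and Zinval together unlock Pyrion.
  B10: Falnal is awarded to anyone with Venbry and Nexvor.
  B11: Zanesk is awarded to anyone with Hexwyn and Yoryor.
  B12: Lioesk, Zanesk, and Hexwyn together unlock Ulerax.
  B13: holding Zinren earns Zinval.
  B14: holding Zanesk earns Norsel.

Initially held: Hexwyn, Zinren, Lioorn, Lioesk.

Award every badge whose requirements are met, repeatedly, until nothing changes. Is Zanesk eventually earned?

No

Zanesk would need Hexwyn and Yoryor (B11), but Yoryor is never earned.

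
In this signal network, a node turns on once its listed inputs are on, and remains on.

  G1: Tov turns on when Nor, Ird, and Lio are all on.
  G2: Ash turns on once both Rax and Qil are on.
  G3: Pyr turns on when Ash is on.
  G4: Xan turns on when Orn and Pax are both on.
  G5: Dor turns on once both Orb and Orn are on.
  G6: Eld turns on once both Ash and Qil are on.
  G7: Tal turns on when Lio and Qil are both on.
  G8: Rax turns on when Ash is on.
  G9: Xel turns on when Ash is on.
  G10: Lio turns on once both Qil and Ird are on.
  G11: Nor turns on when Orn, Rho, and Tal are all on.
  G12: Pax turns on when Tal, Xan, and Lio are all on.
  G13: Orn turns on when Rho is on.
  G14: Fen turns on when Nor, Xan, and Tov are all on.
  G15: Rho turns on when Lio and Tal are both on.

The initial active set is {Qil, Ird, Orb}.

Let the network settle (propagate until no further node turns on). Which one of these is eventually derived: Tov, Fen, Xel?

Tov

Qil and Ird are on, so Lio turns on (G10).
G7: Lio and Qil on → Tal on.
Lio and Tal are on, so Rho turns on (G15).
G13: Rho on → Orn on.
G11: Orn, Rho, and Tal on → Nor on.
Nor, Ird, and Lio are on, so Tov turns on (G1).
Fen would need Nor, Xan, and Tov (G14), but Xan never turns on. Xel would need Ash (G9), but Ash never turns on.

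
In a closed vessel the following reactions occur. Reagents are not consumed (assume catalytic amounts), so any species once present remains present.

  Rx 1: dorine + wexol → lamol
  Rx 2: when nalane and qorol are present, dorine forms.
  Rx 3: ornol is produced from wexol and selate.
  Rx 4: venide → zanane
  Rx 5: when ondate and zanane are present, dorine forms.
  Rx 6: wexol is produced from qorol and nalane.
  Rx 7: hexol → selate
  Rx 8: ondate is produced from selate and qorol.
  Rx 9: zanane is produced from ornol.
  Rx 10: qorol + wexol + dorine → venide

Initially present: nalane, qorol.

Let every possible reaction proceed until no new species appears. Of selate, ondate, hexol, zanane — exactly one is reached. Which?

nalane and qorol present → dorine forms (Rx 2).
qorol and nalane present → wexol forms (Rx 6).
qorol, wexol, and dorine present → venide forms (Rx 10).
venide present → zanane forms (Rx 4).
No rule produces hexol, and it is not given. selate would need hexol (Rx 7), but hexol never forms. ondate would need selate and qorol (Rx 8), but selate never forms.

zanane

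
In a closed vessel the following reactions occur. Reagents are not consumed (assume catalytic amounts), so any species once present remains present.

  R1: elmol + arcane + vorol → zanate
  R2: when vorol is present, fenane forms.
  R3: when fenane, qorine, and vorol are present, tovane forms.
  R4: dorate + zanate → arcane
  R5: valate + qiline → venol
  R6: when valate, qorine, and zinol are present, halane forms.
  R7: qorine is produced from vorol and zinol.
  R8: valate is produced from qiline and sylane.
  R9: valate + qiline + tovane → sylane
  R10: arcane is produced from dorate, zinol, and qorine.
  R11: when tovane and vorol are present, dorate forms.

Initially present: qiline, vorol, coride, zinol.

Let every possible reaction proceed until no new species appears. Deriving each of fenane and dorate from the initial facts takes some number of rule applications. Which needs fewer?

fenane

fenane: vorol present → fenane forms (R2). [1 rule application]
dorate: vorol and zinol present → qorine forms (R7). vorol present → fenane forms (R2). fenane, qorine, and vorol present → tovane forms (R3). tovane and vorol present → dorate forms (R11). [4 rule applications]
fenane needs fewer.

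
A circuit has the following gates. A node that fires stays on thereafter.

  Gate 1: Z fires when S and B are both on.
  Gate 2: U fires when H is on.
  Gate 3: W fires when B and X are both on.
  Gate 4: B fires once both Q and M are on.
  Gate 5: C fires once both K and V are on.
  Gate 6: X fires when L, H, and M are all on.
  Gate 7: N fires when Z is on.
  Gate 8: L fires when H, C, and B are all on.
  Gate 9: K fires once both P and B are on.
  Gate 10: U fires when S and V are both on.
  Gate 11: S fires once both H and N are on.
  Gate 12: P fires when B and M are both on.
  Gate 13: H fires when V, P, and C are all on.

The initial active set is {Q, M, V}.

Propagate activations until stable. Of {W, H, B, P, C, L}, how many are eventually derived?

Gate 4: Q and M on → B on.
B and M are on, so P fires (Gate 12).
Gate 9: P and B on → K on.
Gate 5: K and V on → C on.
Gate 13: V, P, and C on → H on.
H, C, and B are on, so L fires (Gate 8).
Gate 6: L, H, and M on → X on.
Gate 3: B and X on → W on.
W: reached.
H: reached.
B: reached.
P: reached.
C: reached.
L: reached.
All 6 are reached.

6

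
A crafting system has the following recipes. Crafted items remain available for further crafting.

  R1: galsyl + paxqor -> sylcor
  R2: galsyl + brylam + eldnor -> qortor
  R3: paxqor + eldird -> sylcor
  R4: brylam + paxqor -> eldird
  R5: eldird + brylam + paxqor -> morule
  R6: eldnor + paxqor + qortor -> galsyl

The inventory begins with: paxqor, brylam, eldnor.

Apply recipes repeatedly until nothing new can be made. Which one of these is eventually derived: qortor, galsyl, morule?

morule

brylam + paxqor -> eldird (R4).
Using R5, eldird, brylam, and paxqor make morule.
galsyl would need eldnor, paxqor, and qortor (R6), but qortor is never obtained. qortor would need galsyl, brylam, and eldnor (R2), but galsyl is never obtained.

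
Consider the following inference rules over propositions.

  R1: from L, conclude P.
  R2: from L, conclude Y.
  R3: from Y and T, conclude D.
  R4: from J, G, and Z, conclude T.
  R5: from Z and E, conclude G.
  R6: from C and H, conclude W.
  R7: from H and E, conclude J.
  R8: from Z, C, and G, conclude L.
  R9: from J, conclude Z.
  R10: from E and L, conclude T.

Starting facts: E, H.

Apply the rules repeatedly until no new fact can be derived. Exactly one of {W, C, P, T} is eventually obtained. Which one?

T

H and E hold, so J follows (R7).
From J, R9 gives Z.
From Z and E, R5 gives G.
J, G, and Z hold, so T follows (R4).
W would need C and H (R6), but C is never established. P would need L (R1), but L is never established. No rule produces C, and it is not given.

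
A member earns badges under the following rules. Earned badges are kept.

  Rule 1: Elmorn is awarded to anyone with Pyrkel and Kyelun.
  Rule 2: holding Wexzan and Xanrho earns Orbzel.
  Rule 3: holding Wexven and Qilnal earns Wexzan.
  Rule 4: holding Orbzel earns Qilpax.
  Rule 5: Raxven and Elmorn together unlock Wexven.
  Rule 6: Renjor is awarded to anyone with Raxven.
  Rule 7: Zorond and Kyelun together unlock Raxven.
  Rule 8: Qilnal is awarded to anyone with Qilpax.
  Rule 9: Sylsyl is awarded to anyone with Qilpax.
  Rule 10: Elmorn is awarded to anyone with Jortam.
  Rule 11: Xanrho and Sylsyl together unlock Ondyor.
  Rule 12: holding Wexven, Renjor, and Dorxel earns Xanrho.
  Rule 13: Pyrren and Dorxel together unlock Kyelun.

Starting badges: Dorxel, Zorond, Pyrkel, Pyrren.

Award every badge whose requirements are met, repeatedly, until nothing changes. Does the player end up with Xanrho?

With Pyrren and Dorxel, Kyelun is earned (Rule 13).
With Zorond and Kyelun, Raxven is earned (Rule 7).
With Pyrkel and Kyelun, Elmorn is earned (Rule 1).
With Raxven and Elmorn, Wexven is earned (Rule 5).
With Raxven, Renjor is earned (Rule 6).
With Wexven, Renjor, and Dorxel, Xanrho is earned (Rule 12).

Yes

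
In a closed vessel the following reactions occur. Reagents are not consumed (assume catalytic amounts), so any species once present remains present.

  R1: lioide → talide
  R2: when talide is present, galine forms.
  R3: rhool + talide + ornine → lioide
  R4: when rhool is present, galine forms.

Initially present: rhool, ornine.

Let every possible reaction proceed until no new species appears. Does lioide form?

lioide would need rhool, talide, and ornine (R3), but talide never forms.

No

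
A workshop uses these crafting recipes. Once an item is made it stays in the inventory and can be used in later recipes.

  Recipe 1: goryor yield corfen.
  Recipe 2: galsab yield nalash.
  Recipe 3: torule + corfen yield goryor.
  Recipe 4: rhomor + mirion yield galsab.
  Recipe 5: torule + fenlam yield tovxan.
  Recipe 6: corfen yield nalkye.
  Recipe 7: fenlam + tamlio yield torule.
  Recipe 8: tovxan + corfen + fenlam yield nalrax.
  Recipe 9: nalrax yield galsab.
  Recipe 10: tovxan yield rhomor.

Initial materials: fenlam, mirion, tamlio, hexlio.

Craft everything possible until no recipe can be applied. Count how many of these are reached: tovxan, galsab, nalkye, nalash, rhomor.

4

fenlam + tamlio → torule (Recipe 7).
torule + fenlam → tovxan (Recipe 5).
tovxan → rhomor (Recipe 10).
rhomor + mirion → galsab (Recipe 4).
Using Recipe 2, galsab makes nalash.
tovxan: reached.
galsab: reached.
nalkye would need corfen (Recipe 6), but corfen is never obtained.
nalash: reached.
rhomor: reached.
Reached: tovxan, galsab, nalash, and rhomor — 4 of the 5.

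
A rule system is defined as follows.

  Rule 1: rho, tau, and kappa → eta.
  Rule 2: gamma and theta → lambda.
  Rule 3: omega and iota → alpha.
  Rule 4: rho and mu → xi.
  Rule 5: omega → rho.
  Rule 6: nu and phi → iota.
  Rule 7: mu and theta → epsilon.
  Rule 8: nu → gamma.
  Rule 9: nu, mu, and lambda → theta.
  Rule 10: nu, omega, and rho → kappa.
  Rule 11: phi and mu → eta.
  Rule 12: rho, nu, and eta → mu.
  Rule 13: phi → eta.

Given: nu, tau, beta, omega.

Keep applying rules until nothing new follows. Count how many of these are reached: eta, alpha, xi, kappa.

From omega, Rule 5 gives rho.
nu, omega, and rho hold, so kappa follows (Rule 10).
rho, tau, and kappa hold, so eta follows (Rule 1).
rho, nu, and eta hold, so mu follows (Rule 12).
From rho and mu, Rule 4 gives xi.
eta: reached.
alpha would need omega and iota (Rule 3), but iota is never established.
xi: reached.
kappa: reached.
Reached: eta, xi, and kappa — 3 of the 4.

3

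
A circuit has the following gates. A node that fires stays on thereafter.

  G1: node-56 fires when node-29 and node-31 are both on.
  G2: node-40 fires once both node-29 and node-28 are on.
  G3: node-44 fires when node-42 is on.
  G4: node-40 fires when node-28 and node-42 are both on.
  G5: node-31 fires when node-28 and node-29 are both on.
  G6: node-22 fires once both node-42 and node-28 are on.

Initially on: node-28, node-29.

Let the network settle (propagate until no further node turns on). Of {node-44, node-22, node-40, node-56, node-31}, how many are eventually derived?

G5: node-28 and node-29 on → node-31 on.
node-29 and node-28 are on, so node-40 fires (G2).
node-29 and node-31 are on, so node-56 fires (G1).
node-44 would need node-42 (G3), but node-42 never turns on.
node-22 would need node-42 and node-28 (G6), but node-42 never turns on.
node-40: reached.
node-56: reached.
node-31: reached.
Reached: node-40, node-56, and node-31 — 3 of the 5.

3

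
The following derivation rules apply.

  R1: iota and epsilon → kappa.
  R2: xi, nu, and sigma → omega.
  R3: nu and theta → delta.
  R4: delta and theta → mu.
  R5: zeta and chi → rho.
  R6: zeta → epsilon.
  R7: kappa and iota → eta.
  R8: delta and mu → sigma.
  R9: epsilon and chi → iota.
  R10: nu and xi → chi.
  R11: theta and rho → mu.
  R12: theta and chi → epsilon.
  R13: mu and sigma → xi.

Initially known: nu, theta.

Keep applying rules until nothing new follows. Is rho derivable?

No

rho would need zeta and chi (R5), but zeta is never established.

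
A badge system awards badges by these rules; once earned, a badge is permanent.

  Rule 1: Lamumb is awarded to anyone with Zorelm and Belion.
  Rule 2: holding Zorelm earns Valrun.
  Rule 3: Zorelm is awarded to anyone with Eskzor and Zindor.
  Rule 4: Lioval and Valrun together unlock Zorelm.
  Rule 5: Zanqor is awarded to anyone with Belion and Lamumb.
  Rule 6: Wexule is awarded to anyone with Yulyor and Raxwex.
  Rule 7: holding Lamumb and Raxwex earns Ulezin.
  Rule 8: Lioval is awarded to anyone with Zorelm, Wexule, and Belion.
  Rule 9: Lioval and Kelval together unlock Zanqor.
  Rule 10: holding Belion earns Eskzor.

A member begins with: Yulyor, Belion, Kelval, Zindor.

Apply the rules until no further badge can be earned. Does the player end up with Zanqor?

Yes

With Belion, Eskzor is earned (Rule 10).
With Eskzor and Zindor, Zorelm is earned (Rule 3).
With Zorelm and Belion, Lamumb is earned (Rule 1).
With Belion and Lamumb, Zanqor is earned (Rule 5).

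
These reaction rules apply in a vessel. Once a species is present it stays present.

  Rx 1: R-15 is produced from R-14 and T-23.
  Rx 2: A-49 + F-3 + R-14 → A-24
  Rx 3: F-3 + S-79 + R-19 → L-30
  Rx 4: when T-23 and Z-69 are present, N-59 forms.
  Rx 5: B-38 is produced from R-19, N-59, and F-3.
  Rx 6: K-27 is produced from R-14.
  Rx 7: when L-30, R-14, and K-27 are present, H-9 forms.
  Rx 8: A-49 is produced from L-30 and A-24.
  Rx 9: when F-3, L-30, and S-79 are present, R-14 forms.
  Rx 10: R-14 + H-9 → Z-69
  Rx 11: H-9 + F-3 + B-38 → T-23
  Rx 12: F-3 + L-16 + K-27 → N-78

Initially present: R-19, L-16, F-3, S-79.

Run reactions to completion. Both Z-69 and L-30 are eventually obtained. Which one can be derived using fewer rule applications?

L-30: F-3, S-79, and R-19 present → L-30 forms (Rx 3). [1 rule application]
Z-69: F-3, S-79, and R-19 present → L-30 forms (Rx 3). F-3, L-30, and S-79 present → R-14 forms (Rx 9). R-14 present → K-27 forms (Rx 6). L-30, R-14, and K-27 present → H-9 forms (Rx 7). R-14 and H-9 present → Z-69 forms (Rx 10). [5 rule applications]
L-30 needs fewer.

L-30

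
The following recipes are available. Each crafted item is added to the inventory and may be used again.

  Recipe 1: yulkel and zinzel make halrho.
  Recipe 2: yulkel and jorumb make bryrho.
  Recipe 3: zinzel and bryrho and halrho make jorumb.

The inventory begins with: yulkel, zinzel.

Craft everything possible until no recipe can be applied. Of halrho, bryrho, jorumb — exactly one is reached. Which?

halrho

Using Recipe 1, yulkel and zinzel make halrho.
jorumb would need zinzel, bryrho, and halrho (Recipe 3), but bryrho is never obtained. bryrho would need yulkel and jorumb (Recipe 2), but jorumb is never obtained.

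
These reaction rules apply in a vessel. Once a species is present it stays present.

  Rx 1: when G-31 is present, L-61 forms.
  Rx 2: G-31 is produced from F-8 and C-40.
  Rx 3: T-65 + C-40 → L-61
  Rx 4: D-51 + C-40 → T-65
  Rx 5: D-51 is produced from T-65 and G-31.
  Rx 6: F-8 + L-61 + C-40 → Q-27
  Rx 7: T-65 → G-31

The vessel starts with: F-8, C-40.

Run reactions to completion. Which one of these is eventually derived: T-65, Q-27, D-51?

Q-27

F-8 and C-40 present → G-31 forms (Rx 2).
G-31 present → L-61 forms (Rx 1).
F-8, L-61, and C-40 present → Q-27 forms (Rx 6).
D-51 would need T-65 and G-31 (Rx 5), but T-65 never forms. T-65 would need D-51 and C-40 (Rx 4), but D-51 never forms.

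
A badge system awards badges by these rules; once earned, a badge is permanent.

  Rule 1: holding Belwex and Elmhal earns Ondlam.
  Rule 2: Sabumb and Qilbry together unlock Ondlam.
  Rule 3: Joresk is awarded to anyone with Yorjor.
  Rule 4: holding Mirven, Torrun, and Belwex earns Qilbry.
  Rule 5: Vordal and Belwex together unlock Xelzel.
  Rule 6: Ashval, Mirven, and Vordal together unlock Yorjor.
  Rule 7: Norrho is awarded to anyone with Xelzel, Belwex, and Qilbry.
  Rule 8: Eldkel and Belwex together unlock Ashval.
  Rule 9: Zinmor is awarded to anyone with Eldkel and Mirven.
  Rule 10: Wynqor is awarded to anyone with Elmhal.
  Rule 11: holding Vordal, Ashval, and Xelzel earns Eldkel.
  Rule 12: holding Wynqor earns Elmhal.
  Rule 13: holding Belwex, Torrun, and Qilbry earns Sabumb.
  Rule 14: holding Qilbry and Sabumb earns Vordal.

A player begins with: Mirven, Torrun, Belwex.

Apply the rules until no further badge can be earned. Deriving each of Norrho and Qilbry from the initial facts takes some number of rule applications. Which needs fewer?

Qilbry: With Mirven, Torrun, and Belwex, Qilbry is earned (Rule 4). [1 rule application]
Norrho: With Mirven, Torrun, and Belwex, Qilbry is earned (Rule 4). With Belwex, Torrun, and Qilbry, Sabumb is earned (Rule 13). With Qilbry and Sabumb, Vordal is earned (Rule 14). With Vordal and Belwex, Xelzel is earned (Rule 5). With Xelzel, Belwex, and Qilbry, Norrho is earned (Rule 7). [5 rule applications]
Qilbry needs fewer.

Qilbry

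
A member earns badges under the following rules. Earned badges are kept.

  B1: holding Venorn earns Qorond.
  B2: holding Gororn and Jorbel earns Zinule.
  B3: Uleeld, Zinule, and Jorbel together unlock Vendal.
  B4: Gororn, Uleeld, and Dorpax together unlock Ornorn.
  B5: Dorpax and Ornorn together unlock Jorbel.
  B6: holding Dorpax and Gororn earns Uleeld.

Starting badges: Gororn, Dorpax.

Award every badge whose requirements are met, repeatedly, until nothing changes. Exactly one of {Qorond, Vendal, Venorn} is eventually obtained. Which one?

Vendal

With Dorpax and Gororn, Uleeld is earned (B6).
With Gororn, Uleeld, and Dorpax, Ornorn is earned (B4).
With Dorpax and Ornorn, Jorbel is earned (B5).
With Gororn and Jorbel, Zinule is earned (B2).
With Uleeld, Zinule, and Jorbel, Vendal is earned (B3).
No rule produces Venorn, and it is not given. Qorond would need Venorn (B1), but Venorn is never earned.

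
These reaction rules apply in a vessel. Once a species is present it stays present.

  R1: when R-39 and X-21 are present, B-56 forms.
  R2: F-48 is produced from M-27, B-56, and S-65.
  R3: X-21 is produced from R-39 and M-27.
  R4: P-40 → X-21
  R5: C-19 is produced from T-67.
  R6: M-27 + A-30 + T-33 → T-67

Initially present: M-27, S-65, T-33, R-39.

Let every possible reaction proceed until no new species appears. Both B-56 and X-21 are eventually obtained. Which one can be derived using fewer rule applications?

X-21

X-21: R-39 and M-27 present → X-21 forms (R3). [1 rule application]
B-56: R-39 and M-27 present → X-21 forms (R3). R-39 and X-21 present → B-56 forms (R1). [2 rule applications]
X-21 needs fewer.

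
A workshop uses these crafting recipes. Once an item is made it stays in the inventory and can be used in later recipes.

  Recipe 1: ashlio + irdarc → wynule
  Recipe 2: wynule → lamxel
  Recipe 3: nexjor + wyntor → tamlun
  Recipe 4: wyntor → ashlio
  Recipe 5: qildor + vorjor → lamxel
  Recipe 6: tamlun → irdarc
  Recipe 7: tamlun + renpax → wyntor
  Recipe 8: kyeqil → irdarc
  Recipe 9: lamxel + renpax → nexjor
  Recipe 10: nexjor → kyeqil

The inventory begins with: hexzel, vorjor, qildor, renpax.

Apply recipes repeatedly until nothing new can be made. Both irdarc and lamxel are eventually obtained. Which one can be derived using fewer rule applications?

lamxel: qildor + vorjor → lamxel (Recipe 5). [1 rule application]
irdarc: qildor + vorjor → lamxel (Recipe 5). Using Recipe 9, lamxel and renpax make nexjor. Using Recipe 10, nexjor makes kyeqil. kyeqil → irdarc (Recipe 8). [4 rule applications]
lamxel needs fewer.

lamxel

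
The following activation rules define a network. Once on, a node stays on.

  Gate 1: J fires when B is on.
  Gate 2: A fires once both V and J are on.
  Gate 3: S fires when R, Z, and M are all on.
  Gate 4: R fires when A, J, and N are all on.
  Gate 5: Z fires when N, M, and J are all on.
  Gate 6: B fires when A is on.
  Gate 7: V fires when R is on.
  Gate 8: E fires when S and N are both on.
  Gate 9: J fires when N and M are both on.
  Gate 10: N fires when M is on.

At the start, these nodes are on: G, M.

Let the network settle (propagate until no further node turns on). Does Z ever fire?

Yes

M is on, so N fires (Gate 10).
Gate 9: N and M on → J on.
Gate 5: N, M, and J on → Z on.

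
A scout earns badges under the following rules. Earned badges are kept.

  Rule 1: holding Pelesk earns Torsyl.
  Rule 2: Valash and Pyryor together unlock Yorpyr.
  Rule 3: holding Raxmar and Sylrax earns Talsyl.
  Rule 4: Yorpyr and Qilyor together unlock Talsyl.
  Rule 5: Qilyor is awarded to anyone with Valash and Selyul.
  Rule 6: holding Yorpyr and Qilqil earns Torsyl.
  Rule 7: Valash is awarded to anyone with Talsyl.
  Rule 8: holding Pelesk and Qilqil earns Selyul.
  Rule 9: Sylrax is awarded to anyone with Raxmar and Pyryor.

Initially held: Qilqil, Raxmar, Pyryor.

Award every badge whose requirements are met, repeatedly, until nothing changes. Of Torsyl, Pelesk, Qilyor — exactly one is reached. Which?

With Raxmar and Pyryor, Sylrax is earned (Rule 9).
With Raxmar and Sylrax, Talsyl is earned (Rule 3).
With Talsyl, Valash is earned (Rule 7).
With Valash and Pyryor, Yorpyr is earned (Rule 2).
With Yorpyr and Qilqil, Torsyl is earned (Rule 6).
No rule produces Pelesk, and it is not given. Qilyor would need Valash and Selyul (Rule 5), but Selyul is never earned.

Torsyl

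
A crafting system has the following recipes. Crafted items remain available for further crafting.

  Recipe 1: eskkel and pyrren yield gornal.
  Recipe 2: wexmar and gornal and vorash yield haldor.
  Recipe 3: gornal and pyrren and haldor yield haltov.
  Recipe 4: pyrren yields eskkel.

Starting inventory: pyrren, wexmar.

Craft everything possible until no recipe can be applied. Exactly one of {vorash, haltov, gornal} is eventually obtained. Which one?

pyrren → eskkel (Recipe 4).
eskkel and pyrren → gornal (Recipe 1).
No rule produces vorash, and it is not given. haltov would need gornal, pyrren, and haldor (Recipe 3), but haldor is never obtained.

gornal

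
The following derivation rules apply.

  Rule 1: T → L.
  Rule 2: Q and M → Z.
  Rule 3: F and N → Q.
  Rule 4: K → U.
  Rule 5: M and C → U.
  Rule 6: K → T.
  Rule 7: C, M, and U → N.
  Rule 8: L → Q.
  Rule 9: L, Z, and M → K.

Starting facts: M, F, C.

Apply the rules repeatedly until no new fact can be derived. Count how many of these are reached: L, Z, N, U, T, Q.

M and C hold, so U follows (Rule 5).
From C, M, and U, Rule 7 gives N.
F and N hold, so Q follows (Rule 3).
Q and M hold, so Z follows (Rule 2).
L would need T (Rule 1), but T is never established.
Z: reached.
N: reached.
U: reached.
T would need K (Rule 6), but K is never established.
Q: reached.
Reached: Z, N, U, and Q — 4 of the 6.

4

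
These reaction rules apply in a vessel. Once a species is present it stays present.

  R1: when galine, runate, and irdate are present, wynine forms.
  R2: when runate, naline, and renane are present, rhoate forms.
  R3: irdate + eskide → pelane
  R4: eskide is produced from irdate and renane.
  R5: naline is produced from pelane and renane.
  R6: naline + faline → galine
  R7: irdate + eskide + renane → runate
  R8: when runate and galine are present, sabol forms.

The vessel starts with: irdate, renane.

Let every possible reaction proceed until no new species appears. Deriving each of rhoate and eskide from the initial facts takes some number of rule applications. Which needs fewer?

eskide: irdate and renane present → eskide forms (R4). [1 rule application]
rhoate: irdate and renane present → eskide forms (R4). irdate and eskide present → pelane forms (R3). irdate, eskide, and renane present → runate forms (R7). pelane and renane present → naline forms (R5). runate, naline, and renane present → rhoate forms (R2). [5 rule applications]
eskide needs fewer.

eskide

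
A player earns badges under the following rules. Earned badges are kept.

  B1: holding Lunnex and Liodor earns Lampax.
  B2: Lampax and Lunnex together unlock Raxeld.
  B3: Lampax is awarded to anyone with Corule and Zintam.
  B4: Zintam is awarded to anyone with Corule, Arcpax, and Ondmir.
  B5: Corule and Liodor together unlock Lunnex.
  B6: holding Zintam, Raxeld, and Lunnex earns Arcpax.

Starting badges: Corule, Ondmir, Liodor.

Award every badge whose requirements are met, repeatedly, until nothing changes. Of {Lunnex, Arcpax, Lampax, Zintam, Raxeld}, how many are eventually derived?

3

With Corule and Liodor, Lunnex is earned (B5).
With Lunnex and Liodor, Lampax is earned (B1).
With Lampax and Lunnex, Raxeld is earned (B2).
Lunnex: reached.
Arcpax would need Zintam, Raxeld, and Lunnex (B6), but Zintam is never earned.
Lampax: reached.
Zintam would need Corule, Arcpax, and Ondmir (B4), but Arcpax is never earned.
Raxeld: reached.
Reached: Lunnex, Lampax, and Raxeld — 3 of the 5.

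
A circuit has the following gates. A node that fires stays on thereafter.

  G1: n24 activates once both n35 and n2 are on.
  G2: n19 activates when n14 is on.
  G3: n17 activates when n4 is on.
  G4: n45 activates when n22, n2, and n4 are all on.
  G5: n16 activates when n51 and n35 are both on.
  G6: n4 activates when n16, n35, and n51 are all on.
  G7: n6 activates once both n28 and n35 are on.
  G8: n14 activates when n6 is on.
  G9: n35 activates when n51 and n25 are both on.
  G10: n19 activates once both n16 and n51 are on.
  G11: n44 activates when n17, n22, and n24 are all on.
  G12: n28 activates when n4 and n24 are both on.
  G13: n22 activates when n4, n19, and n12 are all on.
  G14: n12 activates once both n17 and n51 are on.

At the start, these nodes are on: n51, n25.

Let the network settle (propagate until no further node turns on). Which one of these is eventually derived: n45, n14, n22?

G9: n51 and n25 on → n35 on.
n51 and n35 are on, so n16 activates (G5).
n16 and n51 are on, so n19 activates (G10).
G6: n16, n35, and n51 on → n4 on.
G3: n4 on → n17 on.
n17 and n51 are on, so n12 activates (G14).
G13: n4, n19, and n12 on → n22 on.
n14 would need n6 (G8), but n6 never turns on. n45 would need n22, n2, and n4 (G4), but n2 never turns on.

n22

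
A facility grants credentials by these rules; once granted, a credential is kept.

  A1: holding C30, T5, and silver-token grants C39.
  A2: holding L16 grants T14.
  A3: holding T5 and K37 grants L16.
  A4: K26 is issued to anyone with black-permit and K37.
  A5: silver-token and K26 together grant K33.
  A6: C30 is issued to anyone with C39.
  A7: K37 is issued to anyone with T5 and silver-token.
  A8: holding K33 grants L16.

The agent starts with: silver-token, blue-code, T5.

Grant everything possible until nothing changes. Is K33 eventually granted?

K33 would need silver-token and K26 (A5), but K26 is never granted.

No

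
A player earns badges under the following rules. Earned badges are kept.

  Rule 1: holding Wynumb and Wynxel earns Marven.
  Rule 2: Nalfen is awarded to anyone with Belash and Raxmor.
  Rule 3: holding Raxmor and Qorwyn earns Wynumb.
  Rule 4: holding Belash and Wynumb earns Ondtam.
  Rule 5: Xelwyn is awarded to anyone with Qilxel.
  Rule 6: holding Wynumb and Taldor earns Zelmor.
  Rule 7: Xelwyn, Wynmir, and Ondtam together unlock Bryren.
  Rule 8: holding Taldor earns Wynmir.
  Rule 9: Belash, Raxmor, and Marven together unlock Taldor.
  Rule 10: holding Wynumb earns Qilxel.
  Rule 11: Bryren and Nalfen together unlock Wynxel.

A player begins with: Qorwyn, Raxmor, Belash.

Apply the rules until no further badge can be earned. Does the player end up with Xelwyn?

With Raxmor and Qorwyn, Wynumb is earned (Rule 3).
With Wynumb, Qilxel is earned (Rule 10).
With Qilxel, Xelwyn is earned (Rule 5).

Yes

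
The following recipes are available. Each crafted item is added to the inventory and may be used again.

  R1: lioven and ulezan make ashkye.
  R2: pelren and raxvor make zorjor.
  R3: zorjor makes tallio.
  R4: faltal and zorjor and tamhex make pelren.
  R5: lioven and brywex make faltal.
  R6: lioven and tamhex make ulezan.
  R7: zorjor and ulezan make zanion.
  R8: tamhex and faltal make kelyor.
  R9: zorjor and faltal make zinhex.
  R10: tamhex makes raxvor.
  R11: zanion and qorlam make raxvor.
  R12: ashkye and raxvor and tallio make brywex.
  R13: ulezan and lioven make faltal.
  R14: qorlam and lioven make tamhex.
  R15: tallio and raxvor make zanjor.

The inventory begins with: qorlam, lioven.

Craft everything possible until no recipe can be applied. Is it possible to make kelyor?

Using R14, qorlam and lioven make tamhex.
Using R6, lioven and tamhex make ulezan.
Using R13, ulezan and lioven make faltal.
Using R8, tamhex and faltal make kelyor.

Yes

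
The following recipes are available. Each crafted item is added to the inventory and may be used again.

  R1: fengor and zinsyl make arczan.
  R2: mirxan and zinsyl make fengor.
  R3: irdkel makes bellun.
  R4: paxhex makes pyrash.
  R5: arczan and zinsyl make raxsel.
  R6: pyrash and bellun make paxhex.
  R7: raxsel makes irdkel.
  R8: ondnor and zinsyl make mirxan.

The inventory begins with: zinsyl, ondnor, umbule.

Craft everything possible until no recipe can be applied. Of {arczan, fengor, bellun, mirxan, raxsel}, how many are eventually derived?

Using R8, ondnor and zinsyl make mirxan.
mirxan and zinsyl → fengor (R2).
Using R1, fengor and zinsyl make arczan.
Using R5, arczan and zinsyl make raxsel.
raxsel → irdkel (R7).
irdkel → bellun (R3).
arczan: reached.
fengor: reached.
bellun: reached.
mirxan: reached.
raxsel: reached.
All 5 are reached.

5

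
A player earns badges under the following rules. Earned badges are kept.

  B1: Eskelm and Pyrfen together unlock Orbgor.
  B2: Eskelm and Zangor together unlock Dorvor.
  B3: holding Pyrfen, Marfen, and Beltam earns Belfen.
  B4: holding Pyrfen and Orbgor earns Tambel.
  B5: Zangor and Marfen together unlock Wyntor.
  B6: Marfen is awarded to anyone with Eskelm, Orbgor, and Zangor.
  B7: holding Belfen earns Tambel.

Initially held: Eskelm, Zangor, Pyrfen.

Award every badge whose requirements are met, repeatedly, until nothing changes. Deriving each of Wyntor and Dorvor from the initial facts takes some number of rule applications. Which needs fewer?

Dorvor

Dorvor: With Eskelm and Zangor, Dorvor is earned (B2). [1 rule application]
Wyntor: With Eskelm and Pyrfen, Orbgor is earned (B1). With Eskelm, Orbgor, and Zangor, Marfen is earned (B6). With Zangor and Marfen, Wyntor is earned (B5). [3 rule applications]
Dorvor needs fewer.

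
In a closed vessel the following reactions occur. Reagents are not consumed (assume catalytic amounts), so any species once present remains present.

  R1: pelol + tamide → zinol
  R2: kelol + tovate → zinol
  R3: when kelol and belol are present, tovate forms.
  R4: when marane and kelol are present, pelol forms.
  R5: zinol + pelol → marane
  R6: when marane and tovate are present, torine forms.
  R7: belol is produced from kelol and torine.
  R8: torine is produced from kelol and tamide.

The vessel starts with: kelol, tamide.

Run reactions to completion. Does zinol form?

kelol and tamide present → torine forms (R8).
kelol and torine present → belol forms (R7).
kelol and belol present → tovate forms (R3).
kelol and tovate present → zinol forms (R2).

Yes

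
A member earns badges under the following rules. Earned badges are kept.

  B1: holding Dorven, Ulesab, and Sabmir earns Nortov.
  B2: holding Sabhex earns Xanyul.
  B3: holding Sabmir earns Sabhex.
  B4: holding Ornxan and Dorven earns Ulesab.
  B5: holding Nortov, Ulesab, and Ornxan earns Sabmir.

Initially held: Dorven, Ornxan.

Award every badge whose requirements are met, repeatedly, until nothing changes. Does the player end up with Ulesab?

Yes

With Ornxan and Dorven, Ulesab is earned (B4).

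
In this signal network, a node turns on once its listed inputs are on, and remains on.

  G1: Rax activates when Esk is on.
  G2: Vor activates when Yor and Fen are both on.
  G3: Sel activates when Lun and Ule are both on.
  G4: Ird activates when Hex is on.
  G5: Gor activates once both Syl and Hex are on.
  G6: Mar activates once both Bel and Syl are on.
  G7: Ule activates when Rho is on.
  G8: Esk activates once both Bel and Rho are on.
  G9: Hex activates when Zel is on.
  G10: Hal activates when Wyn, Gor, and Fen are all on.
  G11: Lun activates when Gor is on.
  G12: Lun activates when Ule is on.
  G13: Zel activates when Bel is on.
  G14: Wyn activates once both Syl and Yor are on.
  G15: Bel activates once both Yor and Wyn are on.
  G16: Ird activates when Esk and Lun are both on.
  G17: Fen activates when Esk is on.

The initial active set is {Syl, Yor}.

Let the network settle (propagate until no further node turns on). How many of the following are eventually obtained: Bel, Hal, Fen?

1

G14: Syl and Yor on → Wyn on.
G15: Yor and Wyn on → Bel on.
Bel: reached.
Hal would need Wyn, Gor, and Fen (G10), but Fen never turns on.
Fen would need Esk (G17), but Esk never turns on.
Reached: Bel — 1 of the 3.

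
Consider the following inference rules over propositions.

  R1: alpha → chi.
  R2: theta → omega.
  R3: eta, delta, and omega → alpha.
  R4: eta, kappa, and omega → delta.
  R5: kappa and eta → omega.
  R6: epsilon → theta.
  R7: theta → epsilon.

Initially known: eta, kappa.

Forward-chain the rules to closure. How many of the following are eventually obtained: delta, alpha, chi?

3

kappa and eta hold, so omega follows (R5).
From eta, kappa, and omega, R4 gives delta.
eta, delta, and omega hold, so alpha follows (R3).
alpha holds, so chi follows (R1).
delta: reached.
alpha: reached.
chi: reached.
All 3 are reached.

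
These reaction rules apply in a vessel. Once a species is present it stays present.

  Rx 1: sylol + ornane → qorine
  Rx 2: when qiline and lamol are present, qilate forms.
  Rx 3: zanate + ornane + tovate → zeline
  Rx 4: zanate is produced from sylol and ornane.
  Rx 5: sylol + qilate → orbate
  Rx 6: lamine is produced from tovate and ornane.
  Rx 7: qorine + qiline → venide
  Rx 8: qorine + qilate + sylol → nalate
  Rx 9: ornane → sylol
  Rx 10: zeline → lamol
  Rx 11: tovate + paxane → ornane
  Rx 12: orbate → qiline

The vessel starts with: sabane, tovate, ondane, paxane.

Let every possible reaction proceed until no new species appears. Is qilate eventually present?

No

qilate would need qiline and lamol (Rx 2), but qiline never forms.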